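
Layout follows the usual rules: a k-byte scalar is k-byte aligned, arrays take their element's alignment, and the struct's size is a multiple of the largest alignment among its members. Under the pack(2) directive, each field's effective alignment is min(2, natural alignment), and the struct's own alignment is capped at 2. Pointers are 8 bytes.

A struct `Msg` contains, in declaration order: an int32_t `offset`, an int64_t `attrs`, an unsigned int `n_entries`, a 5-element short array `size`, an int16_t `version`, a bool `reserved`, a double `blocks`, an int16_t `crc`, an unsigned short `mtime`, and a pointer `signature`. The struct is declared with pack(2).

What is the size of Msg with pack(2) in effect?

offset at 0 (size 4, align 2) → ends 4
attrs at 4 (size 8, align 2) → ends 12
n_entries at 12 (size 4, align 2) → ends 16
size at 16 (size 10, align 2) → ends 26
version at 26 (size 2, align 2) → ends 28
reserved at 28 (size 1, align 1) → ends 29
pad 1 to align 2 for blocks
blocks at 30 (size 8, align 2) → ends 38
crc at 38 (size 2, align 2) → ends 40
mtime at 40 (size 2, align 2) → ends 42
signature at 42 (size 8, align 2) → ends 50
total 50 bytes, alignment 2

50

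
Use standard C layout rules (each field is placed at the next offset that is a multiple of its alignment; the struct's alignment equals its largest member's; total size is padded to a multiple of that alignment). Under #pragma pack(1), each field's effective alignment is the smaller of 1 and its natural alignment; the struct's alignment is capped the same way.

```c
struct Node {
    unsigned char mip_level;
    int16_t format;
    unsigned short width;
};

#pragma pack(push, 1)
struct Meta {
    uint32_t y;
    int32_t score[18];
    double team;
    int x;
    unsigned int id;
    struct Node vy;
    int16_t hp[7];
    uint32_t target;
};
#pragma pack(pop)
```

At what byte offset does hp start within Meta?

Node: @0: mip_level [1B, align 1] → 1; +1 pad (align 2); @2: format [2B, align 2] → 4; @4: width [2B, align 2] → 6; size 6, align 2
@0: y [4B, align 1] → 4
@4: score [72B, align 1] → 76
@76: team [8B, align 1] → 84
@84: x [4B, align 1] → 88
@88: id [4B, align 1] → 92
@92: vy [6B, align 1] → 98
@98: hp [14B, align 1] → 112

98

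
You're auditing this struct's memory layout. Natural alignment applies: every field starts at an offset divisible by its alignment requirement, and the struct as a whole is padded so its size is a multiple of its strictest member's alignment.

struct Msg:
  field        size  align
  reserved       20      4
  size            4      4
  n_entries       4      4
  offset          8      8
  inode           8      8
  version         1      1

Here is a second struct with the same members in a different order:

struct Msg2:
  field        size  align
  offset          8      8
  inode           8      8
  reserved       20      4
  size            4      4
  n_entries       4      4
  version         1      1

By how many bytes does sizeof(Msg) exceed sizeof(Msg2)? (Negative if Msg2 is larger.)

8

0..20  reserved  (20B, 4-aligned)
20..24  size  (4B, 4-aligned)
24..28  n_entries  (4B, 4-aligned)
28..32  -- padding (4B)
32..40  offset  (8B, 8-aligned)
40..48  inode  (8B, 8-aligned)
48..49  version  (1B, 1-aligned)
49..56  -- tail padding (7B)
sizeof = 56, alignof = 8
— Msg2 —
0..8  offset  (8B, 8-aligned)
8..16  inode  (8B, 8-aligned)
16..36  reserved  (20B, 4-aligned)
36..40  size  (4B, 4-aligned)
40..44  n_entries  (4B, 4-aligned)
44..45  version  (1B, 1-aligned)
45..48  -- tail padding (3B)
sizeof = 48, alignof = 8
56 − 48 = 8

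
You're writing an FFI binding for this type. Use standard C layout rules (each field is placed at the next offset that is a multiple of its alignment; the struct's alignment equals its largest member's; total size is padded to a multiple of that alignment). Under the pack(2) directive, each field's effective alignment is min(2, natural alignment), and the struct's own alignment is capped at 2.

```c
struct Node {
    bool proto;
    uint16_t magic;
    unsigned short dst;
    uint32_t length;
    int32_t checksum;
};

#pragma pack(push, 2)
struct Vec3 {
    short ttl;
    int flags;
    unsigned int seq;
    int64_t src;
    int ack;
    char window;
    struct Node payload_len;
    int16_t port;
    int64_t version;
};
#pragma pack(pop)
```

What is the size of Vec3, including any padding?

Node: proto at 0 (size 1, align 1) → ends 1; pad 1 to align 2 for magic; magic at 2 (size 2, align 2) → ends 4; dst at 4 (size 2, align 2) → ends 6; pad 2 to align 4 for length; length at 8 (size 4, align 4) → ends 12; checksum at 12 (size 4, align 4) → ends 16; total 16 bytes, alignment 4
ttl at 0 (size 2, align 2) → ends 2
flags at 2 (size 4, align 2) → ends 6
seq at 6 (size 4, align 2) → ends 10
src at 10 (size 8, align 2) → ends 18
ack at 18 (size 4, align 2) → ends 22
window at 22 (size 1, align 1) → ends 23
pad 1 to align 2 for payload_len
payload_len at 24 (size 16, align 2) → ends 40
port at 40 (size 2, align 2) → ends 42
version at 42 (size 8, align 2) → ends 50
total 50 bytes, alignment 2

50 bytes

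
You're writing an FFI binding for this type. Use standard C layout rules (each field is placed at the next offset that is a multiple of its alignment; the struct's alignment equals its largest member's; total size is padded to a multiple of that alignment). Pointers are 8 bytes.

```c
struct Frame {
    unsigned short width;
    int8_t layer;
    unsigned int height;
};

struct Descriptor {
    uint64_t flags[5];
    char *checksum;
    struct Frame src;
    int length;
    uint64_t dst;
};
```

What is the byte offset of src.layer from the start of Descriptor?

Frame: width at 0 (size 2, align 2) → ends 2; layer at 2 (size 1, align 1) → ends 3; pad 1 to align 4 for height; height at 4 (size 4, align 4) → ends 8; total 8 bytes, alignment 4
flags at 0 (size 40, align 8) → ends 40
checksum at 40 (size 8, align 8) → ends 48
src at 48 (size 8, align 4) → ends 56
within Frame: layer at 2
48 + 2 = 50

50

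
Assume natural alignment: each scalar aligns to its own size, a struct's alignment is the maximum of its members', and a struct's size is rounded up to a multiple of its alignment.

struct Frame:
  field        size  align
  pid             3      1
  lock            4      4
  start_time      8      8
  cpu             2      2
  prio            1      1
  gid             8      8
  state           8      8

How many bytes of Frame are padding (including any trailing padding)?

pid at 0 (size 3, align 1) → ends 3
pad 1 to align 4 for lock
lock at 4 (size 4, align 4) → ends 8
start_time at 8 (size 8, align 8) → ends 16
cpu at 16 (size 2, align 2) → ends 18
prio at 18 (size 1, align 1) → ends 19
pad 5 to align 8 for gid
gid at 24 (size 8, align 8) → ends 32
state at 32 (size 8, align 8) → ends 40
total 40 bytes, alignment 8
data bytes 34, size 40 → padding 6

6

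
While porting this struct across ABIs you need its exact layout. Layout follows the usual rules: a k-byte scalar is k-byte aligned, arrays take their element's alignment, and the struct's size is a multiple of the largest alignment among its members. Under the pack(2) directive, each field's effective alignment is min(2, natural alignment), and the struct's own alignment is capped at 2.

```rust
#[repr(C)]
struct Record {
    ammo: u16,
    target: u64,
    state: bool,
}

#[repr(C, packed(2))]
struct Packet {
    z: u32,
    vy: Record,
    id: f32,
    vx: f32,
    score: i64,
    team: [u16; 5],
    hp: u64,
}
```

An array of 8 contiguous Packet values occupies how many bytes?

496

Record: @0: ammo [2B, align 2] → 2; +6 pad (align 8); @8: target [8B, align 8] → 16; @16: state [1B, align 1] → 17; +7 tail pad (align 8); size 24, align 8
@0: z [4B, align 2] → 4
@4: vy [24B, align 2] → 28
@28: id [4B, align 2] → 32
@32: vx [4B, align 2] → 36
@36: score [8B, align 2] → 44
@44: team [10B, align 2] → 54
@54: hp [8B, align 2] → 62
size 62, align 2
array of 8: 8 × 62 = 496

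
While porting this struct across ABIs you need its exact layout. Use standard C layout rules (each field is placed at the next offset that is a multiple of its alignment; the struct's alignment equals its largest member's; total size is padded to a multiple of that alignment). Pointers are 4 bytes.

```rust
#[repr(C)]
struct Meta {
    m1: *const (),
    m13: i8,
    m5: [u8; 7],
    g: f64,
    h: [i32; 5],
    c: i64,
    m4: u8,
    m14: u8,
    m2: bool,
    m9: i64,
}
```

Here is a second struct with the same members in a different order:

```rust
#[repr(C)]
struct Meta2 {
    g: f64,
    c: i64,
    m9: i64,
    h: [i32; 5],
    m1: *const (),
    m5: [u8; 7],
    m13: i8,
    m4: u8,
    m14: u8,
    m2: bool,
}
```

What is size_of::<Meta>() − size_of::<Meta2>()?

0..4  m1  (4B, 4-aligned)
4..5  m13  (1B, 1-aligned)
5..12  m5  (7B, 1-aligned)
12..16  -- padding (4B)
16..24  g  (8B, 8-aligned)
24..44  h  (20B, 4-aligned)
44..48  -- padding (4B)
48..56  c  (8B, 8-aligned)
56..57  m4  (1B, 1-aligned)
57..58  m14  (1B, 1-aligned)
58..59  m2  (1B, 1-aligned)
59..64  -- padding (5B)
64..72  m9  (8B, 8-aligned)
sizeof = 72, alignof = 8
— Meta2 —
0..8  g  (8B, 8-aligned)
8..16  c  (8B, 8-aligned)
16..24  m9  (8B, 8-aligned)
24..44  h  (20B, 4-aligned)
44..48  m1  (4B, 4-aligned)
48..55  m5  (7B, 1-aligned)
55..56  m13  (1B, 1-aligned)
56..57  m4  (1B, 1-aligned)
57..58  m14  (1B, 1-aligned)
58..59  m2  (1B, 1-aligned)
59..64  -- tail padding (5B)
sizeof = 64, alignof = 8
72 − 64 = 8

8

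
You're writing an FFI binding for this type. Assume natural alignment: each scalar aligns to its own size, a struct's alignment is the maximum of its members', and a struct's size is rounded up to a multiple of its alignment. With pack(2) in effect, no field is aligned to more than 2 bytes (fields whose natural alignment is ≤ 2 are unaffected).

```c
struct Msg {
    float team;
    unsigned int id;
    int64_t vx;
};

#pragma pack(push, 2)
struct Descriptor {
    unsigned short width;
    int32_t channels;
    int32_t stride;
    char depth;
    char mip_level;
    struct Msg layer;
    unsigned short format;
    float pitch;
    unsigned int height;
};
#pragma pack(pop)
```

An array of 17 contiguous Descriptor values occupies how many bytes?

646

Msg: 0..4  team  (4B, 4-aligned); 4..8  id  (4B, 4-aligned); 8..16  vx  (8B, 8-aligned); sizeof = 16, alignof = 8
0..2  width  (2B, 2-aligned)
2..6  channels  (4B, 2-aligned)
6..10  stride  (4B, 2-aligned)
10..11  depth  (1B, 1-aligned)
11..12  mip_level  (1B, 1-aligned)
12..28  layer  (16B, 2-aligned)
28..30  format  (2B, 2-aligned)
30..34  pitch  (4B, 2-aligned)
34..38  height  (4B, 2-aligned)
sizeof = 38, alignof = 2
array of 17: 17 × 38 = 646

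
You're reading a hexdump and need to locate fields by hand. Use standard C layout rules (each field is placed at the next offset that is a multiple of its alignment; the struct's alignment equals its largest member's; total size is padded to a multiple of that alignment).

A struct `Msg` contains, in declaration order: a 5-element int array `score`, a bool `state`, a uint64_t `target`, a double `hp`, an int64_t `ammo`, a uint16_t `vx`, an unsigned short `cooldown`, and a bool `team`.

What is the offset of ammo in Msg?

@0: score [20B, align 4] → 20
@20: state [1B, align 1] → 21
+3 pad (align 8)
@24: target [8B, align 8] → 32
@32: hp [8B, align 8] → 40
@40: ammo [8B, align 8] → 48

40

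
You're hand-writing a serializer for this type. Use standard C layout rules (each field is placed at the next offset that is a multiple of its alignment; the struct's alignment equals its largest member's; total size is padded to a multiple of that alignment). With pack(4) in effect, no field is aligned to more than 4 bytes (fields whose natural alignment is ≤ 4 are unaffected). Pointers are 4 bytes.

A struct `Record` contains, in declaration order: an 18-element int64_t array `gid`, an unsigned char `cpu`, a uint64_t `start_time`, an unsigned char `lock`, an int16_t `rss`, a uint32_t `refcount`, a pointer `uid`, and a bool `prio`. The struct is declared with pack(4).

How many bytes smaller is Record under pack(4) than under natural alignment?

natural layout:
  0..144  gid  (144B, 8-aligned)
  144..145  cpu  (1B, 1-aligned)
  145..152  -- padding (7B)
  152..160  start_time  (8B, 8-aligned)
  160..161  lock  (1B, 1-aligned)
  161..162  -- padding (1B)
  162..164  rss  (2B, 2-aligned)
  164..168  refcount  (4B, 4-aligned)
  168..172  uid  (4B, 4-aligned)
  172..173  prio  (1B, 1-aligned)
  173..176  -- tail padding (3B)
  sizeof = 176, alignof = 8
packed(4) layout:
  0..144  gid  (144B, 4-aligned)
  144..145  cpu  (1B, 1-aligned)
  145..148  -- padding (3B)
  148..156  start_time  (8B, 4-aligned)
  156..157  lock  (1B, 1-aligned)
  157..158  -- padding (1B)
  158..160  rss  (2B, 2-aligned)
  160..164  refcount  (4B, 4-aligned)
  164..168  uid  (4B, 4-aligned)
  168..169  prio  (1B, 1-aligned)
  169..172  -- tail padding (3B)
  sizeof = 172, alignof = 4
176 − 172 = 4

4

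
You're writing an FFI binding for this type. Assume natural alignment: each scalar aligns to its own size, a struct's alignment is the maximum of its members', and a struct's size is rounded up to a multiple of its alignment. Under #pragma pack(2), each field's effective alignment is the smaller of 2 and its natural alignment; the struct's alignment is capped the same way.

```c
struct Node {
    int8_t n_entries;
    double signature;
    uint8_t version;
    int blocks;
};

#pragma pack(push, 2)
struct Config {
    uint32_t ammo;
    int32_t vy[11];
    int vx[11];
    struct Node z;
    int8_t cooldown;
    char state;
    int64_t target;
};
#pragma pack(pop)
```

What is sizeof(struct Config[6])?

756

Node: 0..1  n_entries  (1B, 1-aligned); 1..8  -- padding (7B); 8..16  signature  (8B, 8-aligned); 16..17  version  (1B, 1-aligned); 17..20  -- padding (3B); 20..24  blocks  (4B, 4-aligned); sizeof = 24, alignof = 8
0..4  ammo  (4B, 2-aligned)
4..48  vy  (44B, 2-aligned)
48..92  vx  (44B, 2-aligned)
92..116  z  (24B, 2-aligned)
116..117  cooldown  (1B, 1-aligned)
117..118  state  (1B, 1-aligned)
118..126  target  (8B, 2-aligned)
sizeof = 126, alignof = 2
array of 6: 6 × 126 = 756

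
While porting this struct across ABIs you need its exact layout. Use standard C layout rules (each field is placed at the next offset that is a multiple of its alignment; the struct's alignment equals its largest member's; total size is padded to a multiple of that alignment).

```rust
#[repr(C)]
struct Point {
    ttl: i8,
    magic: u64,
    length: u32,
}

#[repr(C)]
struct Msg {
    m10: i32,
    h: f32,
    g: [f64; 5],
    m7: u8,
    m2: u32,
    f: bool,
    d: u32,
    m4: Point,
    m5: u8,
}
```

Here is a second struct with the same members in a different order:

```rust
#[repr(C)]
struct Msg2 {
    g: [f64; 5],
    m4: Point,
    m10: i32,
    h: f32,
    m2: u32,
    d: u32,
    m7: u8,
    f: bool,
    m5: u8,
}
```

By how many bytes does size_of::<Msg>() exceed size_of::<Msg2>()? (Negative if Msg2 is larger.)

Point: ttl at 0 (size 1, align 1) → ends 1; pad 7 to align 8 for magic; magic at 8 (size 8, align 8) → ends 16; length at 16 (size 4, align 4) → ends 20; tail pad 4 to reach multiple of 8; total 24 bytes, alignment 8
m10 at 0 (size 4, align 4) → ends 4
h at 4 (size 4, align 4) → ends 8
g at 8 (size 40, align 8) → ends 48
m7 at 48 (size 1, align 1) → ends 49
pad 3 to align 4 for m2
m2 at 52 (size 4, align 4) → ends 56
f at 56 (size 1, align 1) → ends 57
pad 3 to align 4 for d
d at 60 (size 4, align 4) → ends 64
m4 at 64 (size 24, align 8) → ends 88
m5 at 88 (size 1, align 1) → ends 89
tail pad 7 to reach multiple of 8
total 96 bytes, alignment 8
— Msg2 —
g at 0 (size 40, align 8) → ends 40
m4 at 40 (size 24, align 8) → ends 64
m10 at 64 (size 4, align 4) → ends 68
h at 68 (size 4, align 4) → ends 72
m2 at 72 (size 4, align 4) → ends 76
d at 76 (size 4, align 4) → ends 80
m7 at 80 (size 1, align 1) → ends 81
f at 81 (size 1, align 1) → ends 82
m5 at 82 (size 1, align 1) → ends 83
tail pad 5 to reach multiple of 8
total 88 bytes, alignment 8
96 − 88 = 8

8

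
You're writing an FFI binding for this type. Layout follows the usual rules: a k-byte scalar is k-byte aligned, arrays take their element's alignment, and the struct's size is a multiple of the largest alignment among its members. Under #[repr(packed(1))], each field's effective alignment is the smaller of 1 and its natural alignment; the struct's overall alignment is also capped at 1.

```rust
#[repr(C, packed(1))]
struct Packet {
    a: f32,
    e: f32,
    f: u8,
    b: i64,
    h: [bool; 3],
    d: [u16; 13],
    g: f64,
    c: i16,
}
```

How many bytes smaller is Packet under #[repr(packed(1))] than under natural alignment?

natural layout:
  @0: a [4B, align 4] → 4
  @4: e [4B, align 4] → 8
  @8: f [1B, align 1] → 9
  +7 pad (align 8)
  @16: b [8B, align 8] → 24
  @24: h [3B, align 1] → 27
  +1 pad (align 2)
  @28: d [26B, align 2] → 54
  +2 pad (align 8)
  @56: g [8B, align 8] → 64
  @64: c [2B, align 2] → 66
  +6 tail pad (align 8)
  size 72, align 8
packed(1) layout:
  @0: a [4B, align 1] → 4
  @4: e [4B, align 1] → 8
  @8: f [1B, align 1] → 9
  @9: b [8B, align 1] → 17
  @17: h [3B, align 1] → 20
  @20: d [26B, align 1] → 46
  @46: g [8B, align 1] → 54
  @54: c [2B, align 1] → 56
  size 56, align 1
72 − 56 = 16

16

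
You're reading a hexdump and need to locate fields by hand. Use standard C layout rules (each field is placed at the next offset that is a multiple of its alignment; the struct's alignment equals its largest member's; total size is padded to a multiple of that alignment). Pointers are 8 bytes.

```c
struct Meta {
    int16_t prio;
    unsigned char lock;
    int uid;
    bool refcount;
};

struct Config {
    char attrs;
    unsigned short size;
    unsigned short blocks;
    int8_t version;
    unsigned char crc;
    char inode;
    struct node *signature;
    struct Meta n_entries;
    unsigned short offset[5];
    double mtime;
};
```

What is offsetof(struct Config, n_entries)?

24

Meta: prio at 0 (size 2, align 2) → ends 2; lock at 2 (size 1, align 1) → ends 3; pad 1 to align 4 for uid; uid at 4 (size 4, align 4) → ends 8; refcount at 8 (size 1, align 1) → ends 9; tail pad 3 to reach multiple of 4; total 12 bytes, alignment 4
attrs at 0 (size 1, align 1) → ends 1
pad 1 to align 2 for size
size at 2 (size 2, align 2) → ends 4
blocks at 4 (size 2, align 2) → ends 6
version at 6 (size 1, align 1) → ends 7
crc at 7 (size 1, align 1) → ends 8
inode at 8 (size 1, align 1) → ends 9
pad 7 to align 8 for signature
signature at 16 (size 8, align 8) → ends 24
n_entries at 24 (size 12, align 4) → ends 36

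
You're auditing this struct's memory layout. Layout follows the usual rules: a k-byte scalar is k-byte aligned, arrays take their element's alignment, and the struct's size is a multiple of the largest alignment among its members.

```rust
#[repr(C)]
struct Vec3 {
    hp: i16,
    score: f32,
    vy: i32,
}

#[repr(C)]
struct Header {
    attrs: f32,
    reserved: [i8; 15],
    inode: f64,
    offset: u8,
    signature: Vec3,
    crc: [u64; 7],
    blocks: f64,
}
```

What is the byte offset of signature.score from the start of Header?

40

Vec3: @0: hp [2B, align 2] → 2; +2 pad (align 4); @4: score [4B, align 4] → 8; @8: vy [4B, align 4] → 12; size 12, align 4
@0: attrs [4B, align 4] → 4
@4: reserved [15B, align 1] → 19
+5 pad (align 8)
@24: inode [8B, align 8] → 32
@32: offset [1B, align 1] → 33
+3 pad (align 4)
@36: signature [12B, align 4] → 48
within Vec3: score at 4
36 + 4 = 40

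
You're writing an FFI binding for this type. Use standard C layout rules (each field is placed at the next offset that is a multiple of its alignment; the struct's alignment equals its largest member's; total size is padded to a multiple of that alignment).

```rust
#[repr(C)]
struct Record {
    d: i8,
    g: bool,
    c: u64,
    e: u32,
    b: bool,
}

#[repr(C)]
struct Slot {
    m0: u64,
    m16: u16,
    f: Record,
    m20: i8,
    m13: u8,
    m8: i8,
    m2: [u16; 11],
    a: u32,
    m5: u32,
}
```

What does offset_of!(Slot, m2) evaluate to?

44

Record: d at 0 (size 1, align 1) → ends 1; g at 1 (size 1, align 1) → ends 2; pad 6 to align 8 for c; c at 8 (size 8, align 8) → ends 16; e at 16 (size 4, align 4) → ends 20; b at 20 (size 1, align 1) → ends 21; tail pad 3 to reach multiple of 8; total 24 bytes, alignment 8
m0 at 0 (size 8, align 8) → ends 8
m16 at 8 (size 2, align 2) → ends 10
pad 6 to align 8 for f
f at 16 (size 24, align 8) → ends 40
m20 at 40 (size 1, align 1) → ends 41
m13 at 41 (size 1, align 1) → ends 42
m8 at 42 (size 1, align 1) → ends 43
pad 1 to align 2 for m2
m2 at 44 (size 22, align 2) → ends 66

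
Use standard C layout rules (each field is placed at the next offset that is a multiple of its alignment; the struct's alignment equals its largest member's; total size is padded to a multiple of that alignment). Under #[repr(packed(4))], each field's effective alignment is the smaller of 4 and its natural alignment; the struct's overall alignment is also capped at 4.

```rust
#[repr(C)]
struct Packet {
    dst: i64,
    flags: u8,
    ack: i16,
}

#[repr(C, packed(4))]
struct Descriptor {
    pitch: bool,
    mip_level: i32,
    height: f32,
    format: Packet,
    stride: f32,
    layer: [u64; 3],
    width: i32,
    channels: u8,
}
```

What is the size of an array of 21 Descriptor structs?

1344

Packet: dst at 0 (size 8, align 8) → ends 8; flags at 8 (size 1, align 1) → ends 9; pad 1 to align 2 for ack; ack at 10 (size 2, align 2) → ends 12; tail pad 4 to reach multiple of 8; total 16 bytes, alignment 8
pitch at 0 (size 1, align 1) → ends 1
pad 3 to align 4 for mip_level
mip_level at 4 (size 4, align 4) → ends 8
height at 8 (size 4, align 4) → ends 12
format at 12 (size 16, align 4) → ends 28
stride at 28 (size 4, align 4) → ends 32
layer at 32 (size 24, align 4) → ends 56
width at 56 (size 4, align 4) → ends 60
channels at 60 (size 1, align 1) → ends 61
tail pad 3 to reach multiple of 4
total 64 bytes, alignment 4
array of 21: 21 × 64 = 1344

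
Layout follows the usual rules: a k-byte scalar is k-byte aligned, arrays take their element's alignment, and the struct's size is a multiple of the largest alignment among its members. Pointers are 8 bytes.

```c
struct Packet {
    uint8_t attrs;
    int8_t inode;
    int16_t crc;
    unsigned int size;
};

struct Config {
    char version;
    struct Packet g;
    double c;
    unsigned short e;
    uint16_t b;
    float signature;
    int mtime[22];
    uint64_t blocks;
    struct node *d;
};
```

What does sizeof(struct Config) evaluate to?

136 bytes

Packet: attrs at 0 (size 1, align 1) → ends 1; inode at 1 (size 1, align 1) → ends 2; crc at 2 (size 2, align 2) → ends 4; size at 4 (size 4, align 4) → ends 8; total 8 bytes, alignment 4
version at 0 (size 1, align 1) → ends 1
pad 3 to align 4 for g
g at 4 (size 8, align 4) → ends 12
pad 4 to align 8 for c
c at 16 (size 8, align 8) → ends 24
e at 24 (size 2, align 2) → ends 26
b at 26 (size 2, align 2) → ends 28
signature at 28 (size 4, align 4) → ends 32
mtime at 32 (size 88, align 4) → ends 120
blocks at 120 (size 8, align 8) → ends 128
d at 128 (size 8, align 8) → ends 136
total 136 bytes, alignment 8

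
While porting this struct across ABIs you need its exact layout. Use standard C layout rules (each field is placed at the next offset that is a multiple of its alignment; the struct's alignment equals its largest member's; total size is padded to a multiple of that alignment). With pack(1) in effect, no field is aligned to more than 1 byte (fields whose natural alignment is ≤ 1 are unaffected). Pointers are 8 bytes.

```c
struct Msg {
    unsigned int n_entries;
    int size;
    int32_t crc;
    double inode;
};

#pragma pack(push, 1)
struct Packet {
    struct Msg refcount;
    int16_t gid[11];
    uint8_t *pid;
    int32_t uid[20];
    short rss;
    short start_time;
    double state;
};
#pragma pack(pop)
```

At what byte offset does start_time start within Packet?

Msg: 0..4  n_entries  (4B, 4-aligned); 4..8  size  (4B, 4-aligned); 8..12  crc  (4B, 4-aligned); 12..16  -- padding (4B); 16..24  inode  (8B, 8-aligned); sizeof = 24, alignof = 8
0..24  refcount  (24B, 1-aligned)
24..46  gid  (22B, 1-aligned)
46..54  pid  (8B, 1-aligned)
54..134  uid  (80B, 1-aligned)
134..136  rss  (2B, 1-aligned)
136..138  start_time  (2B, 1-aligned)

136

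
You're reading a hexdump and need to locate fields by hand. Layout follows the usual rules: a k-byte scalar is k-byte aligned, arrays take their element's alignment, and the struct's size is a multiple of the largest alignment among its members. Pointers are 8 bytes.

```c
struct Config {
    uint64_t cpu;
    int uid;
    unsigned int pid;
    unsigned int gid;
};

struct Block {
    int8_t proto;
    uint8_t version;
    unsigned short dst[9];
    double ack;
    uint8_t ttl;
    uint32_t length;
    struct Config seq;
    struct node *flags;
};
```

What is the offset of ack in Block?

24

Config: @0: cpu [8B, align 8] → 8; @8: uid [4B, align 4] → 12; @12: pid [4B, align 4] → 16; @16: gid [4B, align 4] → 20; +4 tail pad (align 8); size 24, align 8
@0: proto [1B, align 1] → 1
@1: version [1B, align 1] → 2
@2: dst [18B, align 2] → 20
+4 pad (align 8)
@24: ack [8B, align 8] → 32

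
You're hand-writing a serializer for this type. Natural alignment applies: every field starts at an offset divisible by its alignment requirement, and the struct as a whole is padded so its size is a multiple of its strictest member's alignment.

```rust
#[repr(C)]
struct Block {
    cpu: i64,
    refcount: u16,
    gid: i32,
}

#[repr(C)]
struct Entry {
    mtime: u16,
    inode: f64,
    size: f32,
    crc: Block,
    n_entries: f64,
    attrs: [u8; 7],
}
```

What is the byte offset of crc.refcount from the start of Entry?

Block: 0..8  cpu  (8B, 8-aligned); 8..10  refcount  (2B, 2-aligned); 10..12  -- padding (2B); 12..16  gid  (4B, 4-aligned); sizeof = 16, alignof = 8
0..2  mtime  (2B, 2-aligned)
2..8  -- padding (6B)
8..16  inode  (8B, 8-aligned)
16..20  size  (4B, 4-aligned)
20..24  -- padding (4B)
24..40  crc  (16B, 8-aligned)
within Block: refcount at 8
24 + 8 = 32

32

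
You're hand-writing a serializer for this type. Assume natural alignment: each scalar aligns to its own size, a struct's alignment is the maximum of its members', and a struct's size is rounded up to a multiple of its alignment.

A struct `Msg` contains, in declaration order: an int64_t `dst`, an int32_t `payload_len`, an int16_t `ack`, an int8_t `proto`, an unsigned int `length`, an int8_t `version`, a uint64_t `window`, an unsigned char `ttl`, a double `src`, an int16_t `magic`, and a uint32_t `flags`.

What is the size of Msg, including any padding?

@0: dst [8B, align 8] → 8
@8: payload_len [4B, align 4] → 12
@12: ack [2B, align 2] → 14
@14: proto [1B, align 1] → 15
+1 pad (align 4)
@16: length [4B, align 4] → 20
@20: version [1B, align 1] → 21
+3 pad (align 8)
@24: window [8B, align 8] → 32
@32: ttl [1B, align 1] → 33
+7 pad (align 8)
@40: src [8B, align 8] → 48
@48: magic [2B, align 2] → 50
+2 pad (align 4)
@52: flags [4B, align 4] → 56
size 56, align 8

56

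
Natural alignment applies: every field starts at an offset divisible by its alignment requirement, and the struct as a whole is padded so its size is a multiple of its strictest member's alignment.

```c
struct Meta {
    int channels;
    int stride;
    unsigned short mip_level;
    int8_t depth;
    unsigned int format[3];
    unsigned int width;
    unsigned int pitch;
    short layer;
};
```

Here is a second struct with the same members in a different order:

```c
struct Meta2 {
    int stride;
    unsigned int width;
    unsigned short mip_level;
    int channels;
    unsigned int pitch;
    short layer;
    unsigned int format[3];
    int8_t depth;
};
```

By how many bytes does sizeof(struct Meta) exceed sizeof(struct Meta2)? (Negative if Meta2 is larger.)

-4

channels at 0 (size 4, align 4) → ends 4
stride at 4 (size 4, align 4) → ends 8
mip_level at 8 (size 2, align 2) → ends 10
depth at 10 (size 1, align 1) → ends 11
pad 1 to align 4 for format
format at 12 (size 12, align 4) → ends 24
width at 24 (size 4, align 4) → ends 28
pitch at 28 (size 4, align 4) → ends 32
layer at 32 (size 2, align 2) → ends 34
tail pad 2 to reach multiple of 4
total 36 bytes, alignment 4
— Meta2 —
stride at 0 (size 4, align 4) → ends 4
width at 4 (size 4, align 4) → ends 8
mip_level at 8 (size 2, align 2) → ends 10
pad 2 to align 4 for channels
channels at 12 (size 4, align 4) → ends 16
pitch at 16 (size 4, align 4) → ends 20
layer at 20 (size 2, align 2) → ends 22
pad 2 to align 4 for format
format at 24 (size 12, align 4) → ends 36
depth at 36 (size 1, align 1) → ends 37
tail pad 3 to reach multiple of 4
total 40 bytes, alignment 4
36 − 40 = -4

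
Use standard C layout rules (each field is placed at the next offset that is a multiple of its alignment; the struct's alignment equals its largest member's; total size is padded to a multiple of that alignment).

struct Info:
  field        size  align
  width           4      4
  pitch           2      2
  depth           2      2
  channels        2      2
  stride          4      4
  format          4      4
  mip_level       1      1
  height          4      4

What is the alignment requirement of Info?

member alignments: width=4, pitch=2, depth=2, channels=2, stride=4, format=4, mip_level=1, height=4
max = 4

4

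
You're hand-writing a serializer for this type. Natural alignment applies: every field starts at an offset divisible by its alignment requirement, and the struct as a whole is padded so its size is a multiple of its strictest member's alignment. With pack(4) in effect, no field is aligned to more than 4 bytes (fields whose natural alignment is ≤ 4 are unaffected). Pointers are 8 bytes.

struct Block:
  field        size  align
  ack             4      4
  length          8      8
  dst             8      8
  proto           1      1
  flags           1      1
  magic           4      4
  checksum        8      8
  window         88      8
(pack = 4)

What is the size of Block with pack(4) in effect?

ack at 0 (size 4, align 4) → ends 4
length at 4 (size 8, align 4) → ends 12
dst at 12 (size 8, align 4) → ends 20
proto at 20 (size 1, align 1) → ends 21
flags at 21 (size 1, align 1) → ends 22
pad 2 to align 4 for magic
magic at 24 (size 4, align 4) → ends 28
checksum at 28 (size 8, align 4) → ends 36
window at 36 (size 88, align 4) → ends 124
total 124 bytes, alignment 4

124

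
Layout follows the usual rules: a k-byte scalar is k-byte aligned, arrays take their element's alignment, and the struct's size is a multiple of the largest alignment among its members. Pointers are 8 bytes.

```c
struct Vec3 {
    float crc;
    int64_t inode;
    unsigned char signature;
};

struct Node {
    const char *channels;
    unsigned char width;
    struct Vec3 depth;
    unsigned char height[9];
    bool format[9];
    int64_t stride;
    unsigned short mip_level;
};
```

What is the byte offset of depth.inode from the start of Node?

Vec3: crc at 0 (size 4, align 4) → ends 4; pad 4 to align 8 for inode; inode at 8 (size 8, align 8) → ends 16; signature at 16 (size 1, align 1) → ends 17; tail pad 7 to reach multiple of 8; total 24 bytes, alignment 8
channels at 0 (size 8, align 8) → ends 8
width at 8 (size 1, align 1) → ends 9
pad 7 to align 8 for depth
depth at 16 (size 24, align 8) → ends 40
within Vec3: inode at 8
16 + 8 = 24

24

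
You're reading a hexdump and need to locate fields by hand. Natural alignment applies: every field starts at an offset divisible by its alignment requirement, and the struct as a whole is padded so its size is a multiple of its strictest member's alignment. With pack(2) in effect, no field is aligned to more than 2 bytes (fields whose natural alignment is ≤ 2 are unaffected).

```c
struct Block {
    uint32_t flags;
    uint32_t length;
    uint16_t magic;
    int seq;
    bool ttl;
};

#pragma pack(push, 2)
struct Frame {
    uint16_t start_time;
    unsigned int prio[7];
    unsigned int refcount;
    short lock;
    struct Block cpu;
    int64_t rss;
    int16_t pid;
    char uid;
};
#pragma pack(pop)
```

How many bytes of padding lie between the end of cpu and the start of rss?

Block: @0: flags [4B, align 4] → 4; @4: length [4B, align 4] → 8; @8: magic [2B, align 2] → 10; +2 pad (align 4); @12: seq [4B, align 4] → 16; @16: ttl [1B, align 1] → 17; +3 tail pad (align 4); size 20, align 4
@0: start_time [2B, align 2] → 2
@2: prio [28B, align 2] → 30
@30: refcount [4B, align 2] → 34
@34: lock [2B, align 2] → 36
@36: cpu [20B, align 2] → 56
@56: rss [8B, align 2] → 64

0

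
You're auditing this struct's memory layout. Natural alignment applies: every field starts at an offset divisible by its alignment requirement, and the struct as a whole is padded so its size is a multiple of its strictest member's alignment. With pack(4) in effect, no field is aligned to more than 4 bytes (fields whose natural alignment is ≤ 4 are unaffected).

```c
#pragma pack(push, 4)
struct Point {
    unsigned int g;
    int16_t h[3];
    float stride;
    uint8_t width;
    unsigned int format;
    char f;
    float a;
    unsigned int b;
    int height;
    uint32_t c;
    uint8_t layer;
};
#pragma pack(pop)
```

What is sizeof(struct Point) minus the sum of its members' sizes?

@0: g [4B, align 4] → 4
@4: h [6B, align 2] → 10
+2 pad (align 4)
@12: stride [4B, align 4] → 16
@16: width [1B, align 1] → 17
+3 pad (align 4)
@20: format [4B, align 4] → 24
@24: f [1B, align 1] → 25
+3 pad (align 4)
@28: a [4B, align 4] → 32
@32: b [4B, align 4] → 36
@36: height [4B, align 4] → 40
@40: c [4B, align 4] → 44
@44: layer [1B, align 1] → 45
+3 tail pad (align 4)
size 48, align 4
data bytes 37, size 48 → padding 11

11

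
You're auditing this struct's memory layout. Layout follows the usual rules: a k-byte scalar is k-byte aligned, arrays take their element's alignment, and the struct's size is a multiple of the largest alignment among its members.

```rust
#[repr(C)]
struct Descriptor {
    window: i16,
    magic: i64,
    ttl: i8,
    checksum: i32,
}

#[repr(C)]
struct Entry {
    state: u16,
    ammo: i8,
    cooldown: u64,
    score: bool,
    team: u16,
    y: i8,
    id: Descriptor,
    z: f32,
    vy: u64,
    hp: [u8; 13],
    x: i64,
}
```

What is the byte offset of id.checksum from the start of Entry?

44

Descriptor: 0..2  window  (2B, 2-aligned); 2..8  -- padding (6B); 8..16  magic  (8B, 8-aligned); 16..17  ttl  (1B, 1-aligned); 17..20  -- padding (3B); 20..24  checksum  (4B, 4-aligned); sizeof = 24, alignof = 8
0..2  state  (2B, 2-aligned)
2..3  ammo  (1B, 1-aligned)
3..8  -- padding (5B)
8..16  cooldown  (8B, 8-aligned)
16..17  score  (1B, 1-aligned)
17..18  -- padding (1B)
18..20  team  (2B, 2-aligned)
20..21  y  (1B, 1-aligned)
21..24  -- padding (3B)
24..48  id  (24B, 8-aligned)
within Descriptor: checksum at 20
24 + 20 = 44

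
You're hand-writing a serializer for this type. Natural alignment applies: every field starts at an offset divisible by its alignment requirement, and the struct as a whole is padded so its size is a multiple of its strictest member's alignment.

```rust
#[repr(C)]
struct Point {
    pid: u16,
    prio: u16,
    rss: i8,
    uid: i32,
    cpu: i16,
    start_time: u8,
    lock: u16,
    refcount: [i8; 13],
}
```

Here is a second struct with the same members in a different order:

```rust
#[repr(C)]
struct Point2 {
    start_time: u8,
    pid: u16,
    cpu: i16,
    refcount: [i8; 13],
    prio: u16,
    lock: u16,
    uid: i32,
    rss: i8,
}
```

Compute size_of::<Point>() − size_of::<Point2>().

@0: pid [2B, align 2] → 2
@2: prio [2B, align 2] → 4
@4: rss [1B, align 1] → 5
+3 pad (align 4)
@8: uid [4B, align 4] → 12
@12: cpu [2B, align 2] → 14
@14: start_time [1B, align 1] → 15
+1 pad (align 2)
@16: lock [2B, align 2] → 18
@18: refcount [13B, align 1] → 31
+1 tail pad (align 4)
size 32, align 4
— Point2 —
@0: start_time [1B, align 1] → 1
+1 pad (align 2)
@2: pid [2B, align 2] → 4
@4: cpu [2B, align 2] → 6
@6: refcount [13B, align 1] → 19
+1 pad (align 2)
@20: prio [2B, align 2] → 22
@22: lock [2B, align 2] → 24
@24: uid [4B, align 4] → 28
@28: rss [1B, align 1] → 29
+3 tail pad (align 4)
size 32, align 4
32 − 32 = 0

0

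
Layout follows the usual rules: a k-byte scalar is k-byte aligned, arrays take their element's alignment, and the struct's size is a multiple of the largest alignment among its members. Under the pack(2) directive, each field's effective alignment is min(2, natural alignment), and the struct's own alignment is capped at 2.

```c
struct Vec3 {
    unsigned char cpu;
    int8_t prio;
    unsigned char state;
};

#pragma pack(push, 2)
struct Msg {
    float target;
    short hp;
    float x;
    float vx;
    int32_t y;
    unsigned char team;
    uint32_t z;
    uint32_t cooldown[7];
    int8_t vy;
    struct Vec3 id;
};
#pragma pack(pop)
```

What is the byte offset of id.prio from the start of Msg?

54

Vec3: cpu at 0 (size 1, align 1) → ends 1; prio at 1 (size 1, align 1) → ends 2; state at 2 (size 1, align 1) → ends 3; total 3 bytes, alignment 1
target at 0 (size 4, align 2) → ends 4
hp at 4 (size 2, align 2) → ends 6
x at 6 (size 4, align 2) → ends 10
vx at 10 (size 4, align 2) → ends 14
y at 14 (size 4, align 2) → ends 18
team at 18 (size 1, align 1) → ends 19
pad 1 to align 2 for z
z at 20 (size 4, align 2) → ends 24
cooldown at 24 (size 28, align 2) → ends 52
vy at 52 (size 1, align 1) → ends 53
id at 53 (size 3, align 1) → ends 56
within Vec3: prio at 1
53 + 1 = 54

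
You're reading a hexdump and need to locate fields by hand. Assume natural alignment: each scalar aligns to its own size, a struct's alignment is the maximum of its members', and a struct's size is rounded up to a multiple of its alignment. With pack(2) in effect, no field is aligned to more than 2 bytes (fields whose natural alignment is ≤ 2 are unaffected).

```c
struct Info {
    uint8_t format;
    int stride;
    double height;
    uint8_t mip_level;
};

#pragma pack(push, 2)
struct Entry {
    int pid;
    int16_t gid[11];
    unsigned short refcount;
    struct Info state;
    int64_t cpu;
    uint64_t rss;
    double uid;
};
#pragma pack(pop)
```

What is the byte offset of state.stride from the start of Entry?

32

Info: format at 0 (size 1, align 1) → ends 1; pad 3 to align 4 for stride; stride at 4 (size 4, align 4) → ends 8; height at 8 (size 8, align 8) → ends 16; mip_level at 16 (size 1, align 1) → ends 17; tail pad 7 to reach multiple of 8; total 24 bytes, alignment 8
pid at 0 (size 4, align 2) → ends 4
gid at 4 (size 22, align 2) → ends 26
refcount at 26 (size 2, align 2) → ends 28
state at 28 (size 24, align 2) → ends 52
within Info: stride at 4
28 + 4 = 32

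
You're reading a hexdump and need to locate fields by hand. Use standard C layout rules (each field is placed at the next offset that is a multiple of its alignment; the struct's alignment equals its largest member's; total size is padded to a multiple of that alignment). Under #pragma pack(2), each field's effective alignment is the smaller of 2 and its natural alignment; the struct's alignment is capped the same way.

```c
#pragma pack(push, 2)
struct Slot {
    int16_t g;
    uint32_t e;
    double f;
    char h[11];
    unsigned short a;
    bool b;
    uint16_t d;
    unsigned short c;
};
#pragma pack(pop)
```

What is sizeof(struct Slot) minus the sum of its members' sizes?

2

g at 0 (size 2, align 2) → ends 2
e at 2 (size 4, align 2) → ends 6
f at 6 (size 8, align 2) → ends 14
h at 14 (size 11, align 1) → ends 25
pad 1 to align 2 for a
a at 26 (size 2, align 2) → ends 28
b at 28 (size 1, align 1) → ends 29
pad 1 to align 2 for d
d at 30 (size 2, align 2) → ends 32
c at 32 (size 2, align 2) → ends 34
total 34 bytes, alignment 2
data bytes 32, size 34 → padding 2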